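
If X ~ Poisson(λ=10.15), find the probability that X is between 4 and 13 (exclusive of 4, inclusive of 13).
0.826744

We have X ~ Poisson(λ=10.15).

To find P(4 < X ≤ 13), we use:
P(4 < X ≤ 13) = P(X ≤ 13) - P(X ≤ 4)
                 = F(13) - F(4)
                 = 0.853284 - 0.026540
                 = 0.826744

So there's approximately a 82.7% chance that X falls in this range.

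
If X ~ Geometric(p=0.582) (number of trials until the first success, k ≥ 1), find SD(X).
1.1109

We have X ~ Geometric(p=0.582) (number of trials until the first success, k ≥ 1).

For a Geometric distribution with p=0.582 (number of trials until the first success, k ≥ 1):
σ = √Var(X) = 1.1109

The standard deviation is the square root of the variance.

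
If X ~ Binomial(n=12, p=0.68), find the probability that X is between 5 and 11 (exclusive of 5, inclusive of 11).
0.936214

We have X ~ Binomial(n=12, p=0.68).

To find P(5 < X ≤ 11), we use:
P(5 < X ≤ 11) = P(X ≤ 11) - P(X ≤ 5)
                 = F(11) - F(5)
                 = 0.990225 - 0.054011
                 = 0.936214

So there's approximately a 93.6% chance that X falls in this range.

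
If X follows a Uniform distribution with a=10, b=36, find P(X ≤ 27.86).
0.686923

We have X ~ Uniform(a=10, b=36).

The CDF gives us P(X ≤ k).

Using the CDF:
P(X ≤ 27.86) = 0.686923

This means there's approximately a 68.7% chance that X is at most 27.86.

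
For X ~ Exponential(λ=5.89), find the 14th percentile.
0.0256

We have X ~ Exponential(λ=5.89).

We want to find x such that P(X ≤ x) = 0.14.

This is the 14th percentile, which means 14% of values fall below this point.

Using the inverse CDF (quantile function):
x = F⁻¹(0.14) = 0.0256

Verification: P(X ≤ 0.0256) = 0.14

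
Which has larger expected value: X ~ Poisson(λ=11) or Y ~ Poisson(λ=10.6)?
X has larger mean (11.0000 > 10.6000)

Compute the expected value for each distribution:

X ~ Poisson(λ=11):
E[X] = 11.0000

Y ~ Poisson(λ=10.6):
E[Y] = 10.6000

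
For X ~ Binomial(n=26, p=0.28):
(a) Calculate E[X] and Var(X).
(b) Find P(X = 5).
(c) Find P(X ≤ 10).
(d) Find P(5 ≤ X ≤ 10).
(a) E[X] = 7.2800, Var(X) = 5.2416
(b) P(X = 5) = 0.114253
(c) P(X ≤ 10) = 0.916729
(d) P(5 ≤ X ≤ 10) = 0.808330

We have X ~ Binomial(n=26, p=0.28).

(a) Moments:
E[X] = 7.2800
Var(X) = 5.2416
σ = √Var(X) = 2.2895

(b) Point probability using PMF:
P(X = 5) = 0.114253

(c) Cumulative probability using CDF:
P(X ≤ 10) = F(10) = 0.916729

(d) Range probability:
P(5 ≤ X ≤ 10) = P(X ≤ 10) - P(X ≤ 4)
                   = F(10) - F(4)
                   = 0.916729 - 0.108399
                   = 0.808330

This means approximately 80.8% of outcomes fall in the interval [5, 10].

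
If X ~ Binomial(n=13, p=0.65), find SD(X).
1.7197

We have X ~ Binomial(n=13, p=0.65).

For a Binomial distribution with n=13, p=0.65:
σ = √Var(X) = 1.7197

The standard deviation is the square root of the variance.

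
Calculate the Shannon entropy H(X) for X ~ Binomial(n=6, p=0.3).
1.5110 nats

We have X ~ Binomial(n=6, p=0.3).

The Shannon entropy measures the uncertainty or information content of the distribution.

For a Binomial distribution with n=6, p=0.3:
H(X) = 1.5110 nats

(In bits, this would be 2.1799 bits.)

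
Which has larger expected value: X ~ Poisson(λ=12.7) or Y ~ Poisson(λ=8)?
X has larger mean (12.7000 > 8.0000)

Compute the expected value for each distribution:

X ~ Poisson(λ=12.7):
E[X] = 12.7000

Y ~ Poisson(λ=8):
E[Y] = 8.0000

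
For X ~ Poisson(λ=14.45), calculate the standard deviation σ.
3.8013

We have X ~ Poisson(λ=14.45).

For a Poisson distribution with λ=14.45:
σ = √Var(X) = 3.8013

The standard deviation is the square root of the variance.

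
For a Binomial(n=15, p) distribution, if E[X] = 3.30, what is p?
p = 0.22

For a Binomial(n, p) distribution:
E[X] = n × p

Given n = 15 and E[X] = 3.30:
3.30 = 15 × p
p = 3.30 / 15 = 0.22

Verification: Binomial(15, 0.22) has E[X] = 3.30 ✓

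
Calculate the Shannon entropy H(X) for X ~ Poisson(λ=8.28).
2.4650 nats

We have X ~ Poisson(λ=8.28).

The Shannon entropy measures the uncertainty or information content of the distribution.

For a Poisson distribution with λ=8.28:
H(X) = 2.4650 nats

(In bits, this would be 3.5563 bits.)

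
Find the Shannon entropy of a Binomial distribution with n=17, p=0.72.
2.0287 nats

We have X ~ Binomial(n=17, p=0.72).

The Shannon entropy measures the uncertainty or information content of the distribution.

For a Binomial distribution with n=17, p=0.72:
H(X) = 2.0287 nats

(In bits, this would be 2.9267 bits.)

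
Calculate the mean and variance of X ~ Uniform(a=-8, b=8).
E[X] = 0.0000, Var(X) = 21.3333

We have X ~ Uniform(a=-8, b=8).

For a Uniform distribution with a=-8, b=8:

Expected value:
E[X] = 0.0000

Variance:
Var(X) = 21.3333

Standard deviation:
σ = √Var(X) = 4.6188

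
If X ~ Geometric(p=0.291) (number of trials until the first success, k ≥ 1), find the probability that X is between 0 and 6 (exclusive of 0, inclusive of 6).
0.872978

We have X ~ Geometric(p=0.291) (number of trials until the first success, k ≥ 1).

To find P(0 < X ≤ 6), we use:
P(0 < X ≤ 6) = P(X ≤ 6) - P(X ≤ 0)
                 = F(6) - F(0)
                 = 0.872978 - 0.000000
                 = 0.872978

So there's approximately a 87.3% chance that X falls in this range.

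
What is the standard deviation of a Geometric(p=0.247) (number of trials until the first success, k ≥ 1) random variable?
3.5132

We have X ~ Geometric(p=0.247) (number of trials until the first success, k ≥ 1).

For a Geometric distribution with p=0.247 (number of trials until the first success, k ≥ 1):
σ = √Var(X) = 3.5132

The standard deviation is the square root of the variance.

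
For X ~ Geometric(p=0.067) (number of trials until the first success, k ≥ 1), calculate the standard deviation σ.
14.4167

We have X ~ Geometric(p=0.067) (number of trials until the first success, k ≥ 1).

For a Geometric distribution with p=0.067 (number of trials until the first success, k ≥ 1):
σ = √Var(X) = 14.4167

The standard deviation is the square root of the variance.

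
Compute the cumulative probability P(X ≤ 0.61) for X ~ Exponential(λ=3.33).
0.868835

We have X ~ Exponential(λ=3.33).

The CDF gives us P(X ≤ k).

Using the CDF:
P(X ≤ 0.61) = 0.868835

This means there's approximately a 86.9% chance that X is at most 0.61.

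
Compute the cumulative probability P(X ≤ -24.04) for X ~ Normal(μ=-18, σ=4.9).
0.108853

We have X ~ Normal(μ=-18, σ=4.9).

The CDF gives us P(X ≤ k).

Using the CDF:
P(X ≤ -24.04) = 0.108853

This means there's approximately a 10.9% chance that X is at most -24.04.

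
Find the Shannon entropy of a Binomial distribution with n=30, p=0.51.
2.4261 nats

We have X ~ Binomial(n=30, p=0.51).

The Shannon entropy measures the uncertainty or information content of the distribution.

For a Binomial distribution with n=30, p=0.51:
H(X) = 2.4261 nats

(In bits, this would be 3.5001 bits.)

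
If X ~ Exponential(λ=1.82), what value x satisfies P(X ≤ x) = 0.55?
0.4387

We have X ~ Exponential(λ=1.82).

We want to find x such that P(X ≤ x) = 0.55.

This is the 55th percentile, which means 55% of values fall below this point.

Using the inverse CDF (quantile function):
x = F⁻¹(0.55) = 0.4387

Verification: P(X ≤ 0.4387) = 0.55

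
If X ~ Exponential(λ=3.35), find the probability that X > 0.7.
0.095847

We have X ~ Exponential(λ=3.35).

P(X > 0.7) = 1 - P(X ≤ 0.7)
                = 1 - F(0.7)
                = 1 - 0.904153
                = 0.095847

So there's approximately a 9.6% chance that X exceeds 0.7.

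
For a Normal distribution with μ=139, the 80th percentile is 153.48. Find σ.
σ = 17.2049

For X ~ Normal(μ, σ), the p-th percentile satisfies x = μ + z_p × σ,
where z_p = Φ⁻¹(p) is the standard normal quantile.

Step 1: z_{0.8} = Φ⁻¹(0.8) = 0.8416

Step 2: Solve for σ:
153.48 = 139 + 0.8416 × σ
σ = (153.48 - 139) / 0.8416
σ = 14.48 / 0.8416
σ = 17.2049

Verification: μ + z × σ = 139 + 0.8416 × 17.2049 = 153.48 ✓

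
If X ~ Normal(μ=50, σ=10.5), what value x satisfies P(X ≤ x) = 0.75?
57.0821

We have X ~ Normal(μ=50, σ=10.5).

We want to find x such that P(X ≤ x) = 0.75.

This is the 75th percentile, which means 75% of values fall below this point.

Using the inverse CDF (quantile function):
x = F⁻¹(0.75) = 57.0821

Verification: P(X ≤ 57.0821) = 0.75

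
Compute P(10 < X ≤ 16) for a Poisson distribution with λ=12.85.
0.581303

We have X ~ Poisson(λ=12.85).

To find P(10 < X ≤ 16), we use:
P(10 < X ≤ 16) = P(X ≤ 16) - P(X ≤ 10)
                 = F(16) - F(10)
                 = 0.846088 - 0.264785
                 = 0.581303

So there's approximately a 58.1% chance that X falls in this range.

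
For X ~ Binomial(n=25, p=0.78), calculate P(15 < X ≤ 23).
0.951302

We have X ~ Binomial(n=25, p=0.78).

To find P(15 < X ≤ 23), we use:
P(15 < X ≤ 23) = P(X ≤ 23) - P(X ≤ 15)
                 = F(23) - F(15)
                 = 0.983848 - 0.032546
                 = 0.951302

So there's approximately a 95.1% chance that X falls in this range.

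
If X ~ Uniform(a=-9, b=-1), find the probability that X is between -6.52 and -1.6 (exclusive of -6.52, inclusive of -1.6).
0.615000

We have X ~ Uniform(a=-9, b=-1).

To find P(-6.52 < X ≤ -1.6), we use:
P(-6.52 < X ≤ -1.6) = P(X ≤ -1.6) - P(X ≤ -6.52)
                 = F(-1.6) - F(-6.52)
                 = 0.925000 - 0.310000
                 = 0.615000

So there's approximately a 61.5% chance that X falls in this range.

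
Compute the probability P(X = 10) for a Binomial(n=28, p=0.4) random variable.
0.139752

We have X ~ Binomial(n=28, p=0.4).

For a Binomial distribution, the PMF gives us the probability of each outcome.

Using the PMF formula:
P(X = 10) = 0.139752

Rounded to 4 decimal places: 0.1398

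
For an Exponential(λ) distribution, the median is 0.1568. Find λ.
λ = 4.4206

For X ~ Exponential(λ), the CDF is F(x) = 1 - e^(-λx).
The median m satisfies F(m) = 0.5:
1 - e^(-λm) = 0.5
e^(-λm) = 0.5
λm = ln(2)
m = ln(2) / λ

Given m = 0.1568:
λ = ln(2) / 0.1568 = 0.693147 / 0.1568 = 4.4206

Verification: ln(2) / 4.4206 = 0.1568 ✓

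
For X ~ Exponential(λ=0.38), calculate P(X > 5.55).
0.121359

We have X ~ Exponential(λ=0.38).

P(X > 5.55) = 1 - P(X ≤ 5.55)
                = 1 - F(5.55)
                = 1 - 0.878641
                = 0.121359

So there's approximately a 12.1% chance that X exceeds 5.55.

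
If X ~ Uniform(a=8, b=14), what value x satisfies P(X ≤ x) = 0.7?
12.2000

We have X ~ Uniform(a=8, b=14).

We want to find x such that P(X ≤ x) = 0.7.

This is the 70th percentile, which means 70% of values fall below this point.

Using the inverse CDF (quantile function):
x = F⁻¹(0.7) = 12.2000

Verification: P(X ≤ 12.2000) = 0.7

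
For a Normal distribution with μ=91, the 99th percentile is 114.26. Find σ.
σ = 9.9985

For X ~ Normal(μ, σ), the p-th percentile satisfies x = μ + z_p × σ,
where z_p = Φ⁻¹(p) is the standard normal quantile.

Step 1: z_{0.99} = Φ⁻¹(0.99) = 2.3263

Step 2: Solve for σ:
114.26 = 91 + 2.3263 × σ
σ = (114.26 - 91) / 2.3263
σ = 23.26 / 2.3263
σ = 9.9985

Verification: μ + z × σ = 91 + 2.3263 × 9.9985 = 114.26 ✓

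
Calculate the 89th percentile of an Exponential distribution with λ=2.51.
0.8794

We have X ~ Exponential(λ=2.51).

We want to find x such that P(X ≤ x) = 0.89.

This is the 89th percentile, which means 89% of values fall below this point.

Using the inverse CDF (quantile function):
x = F⁻¹(0.89) = 0.8794

Verification: P(X ≤ 0.8794) = 0.89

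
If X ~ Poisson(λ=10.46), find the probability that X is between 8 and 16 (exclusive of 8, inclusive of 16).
0.678063

We have X ~ Poisson(λ=10.46).

To find P(8 < X ≤ 16), we use:
P(8 < X ≤ 16) = P(X ≤ 16) - P(X ≤ 8)
                 = F(16) - F(8)
                 = 0.961531 - 0.283468
                 = 0.678063

So there's approximately a 67.8% chance that X falls in this range.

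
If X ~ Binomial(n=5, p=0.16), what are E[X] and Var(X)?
E[X] = 0.8000, Var(X) = 0.6720

We have X ~ Binomial(n=5, p=0.16).

For a Binomial distribution with n=5, p=0.16:

Expected value:
E[X] = 0.8000

Variance:
Var(X) = 0.6720

Standard deviation:
σ = √Var(X) = 0.8198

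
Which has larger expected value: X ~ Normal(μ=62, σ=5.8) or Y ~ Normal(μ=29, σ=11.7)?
X has larger mean (62.0000 > 29.0000)

Compute the expected value for each distribution:

X ~ Normal(μ=62, σ=5.8):
E[X] = 62.0000

Y ~ Normal(μ=29, σ=11.7):
E[Y] = 29.0000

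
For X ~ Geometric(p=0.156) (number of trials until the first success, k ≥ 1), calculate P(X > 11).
0.154799

We have X ~ Geometric(p=0.156) (number of trials until the first success, k ≥ 1).

P(X > 11) = 1 - P(X ≤ 11)
                = 1 - F(11)
                = 1 - 0.845201
                = 0.154799

So there's approximately a 15.5% chance that X exceeds 11.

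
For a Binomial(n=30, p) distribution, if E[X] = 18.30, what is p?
p = 0.61

For a Binomial(n, p) distribution:
E[X] = n × p

Given n = 30 and E[X] = 18.30:
18.30 = 30 × p
p = 18.30 / 30 = 0.61

Verification: Binomial(30, 0.61) has E[X] = 18.30 ✓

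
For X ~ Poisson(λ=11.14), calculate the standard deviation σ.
3.3377

We have X ~ Poisson(λ=11.14).

For a Poisson distribution with λ=11.14:
σ = √Var(X) = 3.3377

The standard deviation is the square root of the variance.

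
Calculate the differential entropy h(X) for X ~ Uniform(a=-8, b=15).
3.1355 nats

We have X ~ Uniform(a=-8, b=15).

The differential entropy measures the uncertainty or information content of the distribution.

For a Uniform distribution with a=-8, b=15:
h(X) = 3.1355 nats

(In bits, this would be 4.5236 bits.)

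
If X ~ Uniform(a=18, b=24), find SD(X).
1.7321

We have X ~ Uniform(a=18, b=24).

For a Uniform distribution with a=18, b=24:
σ = √Var(X) = 1.7321

The standard deviation is the square root of the variance.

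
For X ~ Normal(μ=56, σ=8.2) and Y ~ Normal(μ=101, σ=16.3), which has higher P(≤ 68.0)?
X has higher probability (P(X ≤ 68.0) = 0.9283 > P(Y ≤ 68.0) = 0.0215)

Compute P(≤ 68.0) for each distribution:

X ~ Normal(μ=56, σ=8.2):
P(X ≤ 68.0) = 0.9283

Y ~ Normal(μ=101, σ=16.3):
P(Y ≤ 68.0) = 0.0215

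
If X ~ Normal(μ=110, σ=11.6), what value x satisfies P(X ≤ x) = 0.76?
118.1931

We have X ~ Normal(μ=110, σ=11.6).

We want to find x such that P(X ≤ x) = 0.76.

This is the 76th percentile, which means 76% of values fall below this point.

Using the inverse CDF (quantile function):
x = F⁻¹(0.76) = 118.1931

Verification: P(X ≤ 118.1931) = 0.76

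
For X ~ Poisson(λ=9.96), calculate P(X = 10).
0.125100

We have X ~ Poisson(λ=9.96).

For a Poisson distribution, the PMF gives us the probability of each outcome.

Using the PMF formula:
P(X = 10) = 0.125100

Rounded to 4 decimal places: 0.1251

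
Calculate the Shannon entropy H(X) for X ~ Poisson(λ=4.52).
2.1514 nats

We have X ~ Poisson(λ=4.52).

The Shannon entropy measures the uncertainty or information content of the distribution.

For a Poisson distribution with λ=4.52:
H(X) = 2.1514 nats

(In bits, this would be 3.1038 bits.)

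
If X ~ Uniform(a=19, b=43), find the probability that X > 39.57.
0.142917

We have X ~ Uniform(a=19, b=43).

P(X > 39.57) = 1 - P(X ≤ 39.57)
                = 1 - F(39.57)
                = 1 - 0.857083
                = 0.142917

So there's approximately a 14.3% chance that X exceeds 39.57.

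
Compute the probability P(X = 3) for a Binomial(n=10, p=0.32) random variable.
0.264359

We have X ~ Binomial(n=10, p=0.32).

For a Binomial distribution, the PMF gives us the probability of each outcome.

Using the PMF formula:
P(X = 3) = 0.264359

Rounded to 4 decimal places: 0.2644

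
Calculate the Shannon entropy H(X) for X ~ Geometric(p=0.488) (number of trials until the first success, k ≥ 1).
1.4198 nats

We have X ~ Geometric(p=0.488) (number of trials until the first success, k ≥ 1).

The Shannon entropy measures the uncertainty or information content of the distribution.

For a Geometric distribution with p=0.488 (number of trials until the first success, k ≥ 1):
H(X) = 1.4198 nats

(In bits, this would be 2.0483 bits.)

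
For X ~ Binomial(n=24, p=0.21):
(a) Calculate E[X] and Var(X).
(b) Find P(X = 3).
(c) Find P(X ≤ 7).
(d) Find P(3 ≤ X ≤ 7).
(a) E[X] = 5.0400, Var(X) = 3.9816
(b) P(X = 3) = 0.132751
(c) P(X ≤ 7) = 0.888035
(d) P(3 ≤ X ≤ 7) = 0.794167

We have X ~ Binomial(n=24, p=0.21).

(a) Moments:
E[X] = 5.0400
Var(X) = 3.9816
σ = √Var(X) = 1.9954

(b) Point probability using PMF:
P(X = 3) = 0.132751

(c) Cumulative probability using CDF:
P(X ≤ 7) = F(7) = 0.888035

(d) Range probability:
P(3 ≤ X ≤ 7) = P(X ≤ 7) - P(X ≤ 2)
                   = F(7) - F(2)
                   = 0.888035 - 0.093868
                   = 0.794167

This means approximately 79.4% of outcomes fall in the interval [3, 7].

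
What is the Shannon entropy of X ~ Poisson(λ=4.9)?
2.1938 nats

We have X ~ Poisson(λ=4.9).

The Shannon entropy measures the uncertainty or information content of the distribution.

For a Poisson distribution with λ=4.9:
H(X) = 2.1938 nats

(In bits, this would be 3.1650 bits.)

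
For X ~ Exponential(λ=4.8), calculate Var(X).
0.0434

We have X ~ Exponential(λ=4.8).

For an Exponential distribution with λ=4.8:
Var(X) = 0.0434

The variance measures the spread of the distribution around the mean.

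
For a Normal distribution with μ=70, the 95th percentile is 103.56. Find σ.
σ = 20.4030

For X ~ Normal(μ, σ), the p-th percentile satisfies x = μ + z_p × σ,
where z_p = Φ⁻¹(p) is the standard normal quantile.

Step 1: z_{0.95} = Φ⁻¹(0.95) = 1.6449

Step 2: Solve for σ:
103.56 = 70 + 1.6449 × σ
σ = (103.56 - 70) / 1.6449
σ = 33.56 / 1.6449
σ = 20.4030

Verification: μ + z × σ = 70 + 1.6449 × 20.4030 = 103.56 ✓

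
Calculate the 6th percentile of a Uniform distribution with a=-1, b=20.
0.2600

We have X ~ Uniform(a=-1, b=20).

We want to find x such that P(X ≤ x) = 0.06.

This is the 6th percentile, which means 6% of values fall below this point.

Using the inverse CDF (quantile function):
x = F⁻¹(0.06) = 0.2600

Verification: P(X ≤ 0.2600) = 0.06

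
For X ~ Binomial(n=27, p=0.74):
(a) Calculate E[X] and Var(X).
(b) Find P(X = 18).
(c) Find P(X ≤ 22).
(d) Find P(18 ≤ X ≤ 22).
(a) E[X] = 19.9800, Var(X) = 5.1948
(b) P(X = 18) = 0.112670
(c) P(X ≤ 22) = 0.867972
(d) P(18 ≤ X ≤ 22) = 0.728916

We have X ~ Binomial(n=27, p=0.74).

(a) Moments:
E[X] = 19.9800
Var(X) = 5.1948
σ = √Var(X) = 2.2792

(b) Point probability using PMF:
P(X = 18) = 0.112670

(c) Cumulative probability using CDF:
P(X ≤ 22) = F(22) = 0.867972

(d) Range probability:
P(18 ≤ X ≤ 22) = P(X ≤ 22) - P(X ≤ 17)
                   = F(22) - F(17)
                   = 0.867972 - 0.139056
                   = 0.728916

This means approximately 72.9% of outcomes fall in the interval [18, 22].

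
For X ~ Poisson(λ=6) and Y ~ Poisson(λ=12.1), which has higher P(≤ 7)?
X has higher probability (P(X ≤ 7) = 0.7440 > P(Y ≤ 7) = 0.0852)

Compute P(≤ 7) for each distribution:

X ~ Poisson(λ=6):
P(X ≤ 7) = 0.7440

Y ~ Poisson(λ=12.1):
P(Y ≤ 7) = 0.0852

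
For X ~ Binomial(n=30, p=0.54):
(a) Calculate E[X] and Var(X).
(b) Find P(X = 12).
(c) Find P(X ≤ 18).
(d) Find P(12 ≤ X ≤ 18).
(a) E[X] = 16.2000, Var(X) = 7.4520
(b) P(X = 12) = 0.045222
(c) P(X ≤ 18) = 0.799625
(d) P(12 ≤ X ≤ 18) = 0.757036

We have X ~ Binomial(n=30, p=0.54).

(a) Moments:
E[X] = 16.2000
Var(X) = 7.4520
σ = √Var(X) = 2.7298

(b) Point probability using PMF:
P(X = 12) = 0.045222

(c) Cumulative probability using CDF:
P(X ≤ 18) = F(18) = 0.799625

(d) Range probability:
P(12 ≤ X ≤ 18) = P(X ≤ 18) - P(X ≤ 11)
                   = F(18) - F(11)
                   = 0.799625 - 0.042589
                   = 0.757036

This means approximately 75.7% of outcomes fall in the interval [12, 18].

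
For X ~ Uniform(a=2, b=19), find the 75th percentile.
14.7500

We have X ~ Uniform(a=2, b=19).

We want to find x such that P(X ≤ x) = 0.75.

This is the 75th percentile, which means 75% of values fall below this point.

Using the inverse CDF (quantile function):
x = F⁻¹(0.75) = 14.7500

Verification: P(X ≤ 14.7500) = 0.75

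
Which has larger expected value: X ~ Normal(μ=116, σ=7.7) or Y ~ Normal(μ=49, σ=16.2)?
X has larger mean (116.0000 > 49.0000)

Compute the expected value for each distribution:

X ~ Normal(μ=116, σ=7.7):
E[X] = 116.0000

Y ~ Normal(μ=49, σ=16.2):
E[Y] = 49.0000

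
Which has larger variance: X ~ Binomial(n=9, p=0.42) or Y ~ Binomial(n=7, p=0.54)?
X has larger variance (2.1924 > 1.7388)

Compute the variance for each distribution:

X ~ Binomial(n=9, p=0.42):
Var(X) = 2.1924

Y ~ Binomial(n=7, p=0.54):
Var(Y) = 1.7388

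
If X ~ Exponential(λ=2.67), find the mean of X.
0.3745

We have X ~ Exponential(λ=2.67).

For an Exponential distribution with λ=2.67:
E[X] = 0.3745

This is the expected (average) value of X.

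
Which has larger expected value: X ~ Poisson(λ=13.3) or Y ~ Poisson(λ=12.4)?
X has larger mean (13.3000 > 12.4000)

Compute the expected value for each distribution:

X ~ Poisson(λ=13.3):
E[X] = 13.3000

Y ~ Poisson(λ=12.4):
E[Y] = 12.4000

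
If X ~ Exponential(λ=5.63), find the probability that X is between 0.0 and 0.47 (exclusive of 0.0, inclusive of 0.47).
0.929073

We have X ~ Exponential(λ=5.63).

To find P(0.0 < X ≤ 0.47), we use:
P(0.0 < X ≤ 0.47) = P(X ≤ 0.47) - P(X ≤ 0.0)
                 = F(0.47) - F(0.0)
                 = 0.929073 - 0.000000
                 = 0.929073

So there's approximately a 92.9% chance that X falls in this range.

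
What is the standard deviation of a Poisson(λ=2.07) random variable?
1.4387

We have X ~ Poisson(λ=2.07).

For a Poisson distribution with λ=2.07:
σ = √Var(X) = 1.4387

The standard deviation is the square root of the variance.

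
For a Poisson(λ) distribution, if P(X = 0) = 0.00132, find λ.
λ = 6.6301

For a Poisson(λ) distribution, the PMF at 0 is:
P(X = 0) = λ^0 e^(-λ) / 0! = e^(-λ)

Given P(X = 0) = 0.00132:
e^(-λ) = 0.00132
-λ = ln(0.00132)
λ = -ln(0.00132) = 6.6301

Verification: e^(-6.6301) = 0.00132 ✓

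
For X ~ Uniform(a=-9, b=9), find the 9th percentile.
-7.3800

We have X ~ Uniform(a=-9, b=9).

We want to find x such that P(X ≤ x) = 0.09.

This is the 9th percentile, which means 9% of values fall below this point.

Using the inverse CDF (quantile function):
x = F⁻¹(0.09) = -7.3800

Verification: P(X ≤ -7.3800) = 0.09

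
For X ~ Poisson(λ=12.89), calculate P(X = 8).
0.047692

We have X ~ Poisson(λ=12.89).

For a Poisson distribution, the PMF gives us the probability of each outcome.

Using the PMF formula:
P(X = 8) = 0.047692

Rounded to 4 decimal places: 0.0477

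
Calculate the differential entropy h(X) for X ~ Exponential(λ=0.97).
1.0305 nats

We have X ~ Exponential(λ=0.97).

The differential entropy measures the uncertainty or information content of the distribution.

For an Exponential distribution with λ=0.97:
h(X) = 1.0305 nats

(In bits, this would be 1.4866 bits.)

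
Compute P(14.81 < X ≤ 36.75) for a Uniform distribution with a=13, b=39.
0.843846

We have X ~ Uniform(a=13, b=39).

To find P(14.81 < X ≤ 36.75), we use:
P(14.81 < X ≤ 36.75) = P(X ≤ 36.75) - P(X ≤ 14.81)
                 = F(36.75) - F(14.81)
                 = 0.913462 - 0.069615
                 = 0.843846

So there's approximately a 84.4% chance that X falls in this range.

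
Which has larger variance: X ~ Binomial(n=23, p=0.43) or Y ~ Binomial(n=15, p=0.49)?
X has larger variance (5.6373 > 3.7485)

Compute the variance for each distribution:

X ~ Binomial(n=23, p=0.43):
Var(X) = 5.6373

Y ~ Binomial(n=15, p=0.49):
Var(Y) = 3.7485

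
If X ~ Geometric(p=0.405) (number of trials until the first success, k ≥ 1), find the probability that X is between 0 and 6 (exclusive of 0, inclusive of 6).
0.955629

We have X ~ Geometric(p=0.405) (number of trials until the first success, k ≥ 1).

To find P(0 < X ≤ 6), we use:
P(0 < X ≤ 6) = P(X ≤ 6) - P(X ≤ 0)
                 = F(6) - F(0)
                 = 0.955629 - 0.000000
                 = 0.955629

So there's approximately a 95.6% chance that X falls in this range.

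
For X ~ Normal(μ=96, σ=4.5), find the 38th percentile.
94.6253

We have X ~ Normal(μ=96, σ=4.5).

We want to find x such that P(X ≤ x) = 0.38.

This is the 38th percentile, which means 38% of values fall below this point.

Using the inverse CDF (quantile function):
x = F⁻¹(0.38) = 94.6253

Verification: P(X ≤ 94.6253) = 0.38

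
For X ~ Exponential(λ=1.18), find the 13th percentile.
0.1180

We have X ~ Exponential(λ=1.18).

We want to find x such that P(X ≤ x) = 0.13.

This is the 13th percentile, which means 13% of values fall below this point.

Using the inverse CDF (quantile function):
x = F⁻¹(0.13) = 0.1180

Verification: P(X ≤ 0.1180) = 0.13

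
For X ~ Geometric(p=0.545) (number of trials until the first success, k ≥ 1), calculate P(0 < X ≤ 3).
0.905804

We have X ~ Geometric(p=0.545) (number of trials until the first success, k ≥ 1).

To find P(0 < X ≤ 3), we use:
P(0 < X ≤ 3) = P(X ≤ 3) - P(X ≤ 0)
                 = F(3) - F(0)
                 = 0.905804 - 0.000000
                 = 0.905804

So there's approximately a 90.6% chance that X falls in this range.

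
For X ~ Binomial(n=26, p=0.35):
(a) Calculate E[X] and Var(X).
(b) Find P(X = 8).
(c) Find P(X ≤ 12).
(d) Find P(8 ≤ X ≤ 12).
(a) E[X] = 9.1000, Var(X) = 5.9150
(b) P(X = 8) = 0.150918
(c) P(X ≤ 12) = 0.916815
(d) P(8 ≤ X ≤ 12) = 0.657173

We have X ~ Binomial(n=26, p=0.35).

(a) Moments:
E[X] = 9.1000
Var(X) = 5.9150
σ = √Var(X) = 2.4321

(b) Point probability using PMF:
P(X = 8) = 0.150918

(c) Cumulative probability using CDF:
P(X ≤ 12) = F(12) = 0.916815

(d) Range probability:
P(8 ≤ X ≤ 12) = P(X ≤ 12) - P(X ≤ 7)
                   = F(12) - F(7)
                   = 0.916815 - 0.259642
                   = 0.657173

This means approximately 65.7% of outcomes fall in the interval [8, 12].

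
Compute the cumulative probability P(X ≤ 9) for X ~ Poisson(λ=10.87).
0.354784

We have X ~ Poisson(λ=10.87).

The CDF gives us P(X ≤ k).

Using the CDF:
P(X ≤ 9) = 0.354784

This means there's approximately a 35.5% chance that X is at most 9.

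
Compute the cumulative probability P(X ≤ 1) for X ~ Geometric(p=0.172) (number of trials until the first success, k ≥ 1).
0.172000

We have X ~ Geometric(p=0.172) (number of trials until the first success, k ≥ 1).

The CDF gives us P(X ≤ k).

Using the CDF:
P(X ≤ 1) = 0.172000

This means there's approximately a 17.2% chance that X is at most 1.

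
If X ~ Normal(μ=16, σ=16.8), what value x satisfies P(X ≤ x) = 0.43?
13.0369

We have X ~ Normal(μ=16, σ=16.8).

We want to find x such that P(X ≤ x) = 0.43.

This is the 43rd percentile, which means 43% of values fall below this point.

Using the inverse CDF (quantile function):
x = F⁻¹(0.43) = 13.0369

Verification: P(X ≤ 13.0369) = 0.43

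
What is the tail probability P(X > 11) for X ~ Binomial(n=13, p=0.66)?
0.034705

We have X ~ Binomial(n=13, p=0.66).

P(X > 11) = 1 - P(X ≤ 11)
                = 1 - F(11)
                = 1 - 0.965295
                = 0.034705

So there's approximately a 3.5% chance that X exceeds 11.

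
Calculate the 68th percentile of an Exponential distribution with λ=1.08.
1.0550

We have X ~ Exponential(λ=1.08).

We want to find x such that P(X ≤ x) = 0.68.

This is the 68th percentile, which means 68% of values fall below this point.

Using the inverse CDF (quantile function):
x = F⁻¹(0.68) = 1.0550

Verification: P(X ≤ 1.0550) = 0.68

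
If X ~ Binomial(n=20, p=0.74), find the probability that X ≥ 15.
0.576506

We have X ~ Binomial(n=20, p=0.74).

For discrete distributions, P(X ≥ 15) = 1 - P(X ≤ 14).

P(X ≤ 14) = 0.423494
P(X ≥ 15) = 1 - 0.423494 = 0.576506

So there's approximately a 57.7% chance that X is at least 15.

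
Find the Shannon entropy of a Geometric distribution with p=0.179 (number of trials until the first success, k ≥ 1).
2.6250 nats

We have X ~ Geometric(p=0.179) (number of trials until the first success, k ≥ 1).

The Shannon entropy measures the uncertainty or information content of the distribution.

For a Geometric distribution with p=0.179 (number of trials until the first success, k ≥ 1):
H(X) = 2.6250 nats

(In bits, this would be 3.7871 bits.)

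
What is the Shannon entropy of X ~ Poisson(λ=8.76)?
2.4939 nats

We have X ~ Poisson(λ=8.76).

The Shannon entropy measures the uncertainty or information content of the distribution.

For a Poisson distribution with λ=8.76:
H(X) = 2.4939 nats

(In bits, this would be 3.5979 bits.)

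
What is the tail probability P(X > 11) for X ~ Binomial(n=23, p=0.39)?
0.140090

We have X ~ Binomial(n=23, p=0.39).

P(X > 11) = 1 - P(X ≤ 11)
                = 1 - F(11)
                = 1 - 0.859910
                = 0.140090

So there's approximately a 14.0% chance that X exceeds 11.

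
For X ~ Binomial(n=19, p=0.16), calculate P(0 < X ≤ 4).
0.787400

We have X ~ Binomial(n=19, p=0.16).

To find P(0 < X ≤ 4), we use:
P(0 < X ≤ 4) = P(X ≤ 4) - P(X ≤ 0)
                 = F(4) - F(0)
                 = 0.823818 - 0.036417
                 = 0.787400

So there's approximately a 78.7% chance that X falls in this range.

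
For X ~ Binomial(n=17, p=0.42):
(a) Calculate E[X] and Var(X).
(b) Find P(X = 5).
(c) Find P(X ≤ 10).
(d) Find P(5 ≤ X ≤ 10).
(a) E[X] = 7.1400, Var(X) = 4.1412
(b) P(X = 5) = 0.117201
(c) P(X ≤ 10) = 0.949740
(d) P(5 ≤ X ≤ 10) = 0.854879

We have X ~ Binomial(n=17, p=0.42).

(a) Moments:
E[X] = 7.1400
Var(X) = 4.1412
σ = √Var(X) = 2.0350

(b) Point probability using PMF:
P(X = 5) = 0.117201

(c) Cumulative probability using CDF:
P(X ≤ 10) = F(10) = 0.949740

(d) Range probability:
P(5 ≤ X ≤ 10) = P(X ≤ 10) - P(X ≤ 4)
                   = F(10) - F(4)
                   = 0.949740 - 0.094861
                   = 0.854879

This means approximately 85.5% of outcomes fall in the interval [5, 10].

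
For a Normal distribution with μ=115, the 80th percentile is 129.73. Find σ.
σ = 17.5019

For X ~ Normal(μ, σ), the p-th percentile satisfies x = μ + z_p × σ,
where z_p = Φ⁻¹(p) is the standard normal quantile.

Step 1: z_{0.8} = Φ⁻¹(0.8) = 0.8416

Step 2: Solve for σ:
129.73 = 115 + 0.8416 × σ
σ = (129.73 - 115) / 0.8416
σ = 14.73 / 0.8416
σ = 17.5019

Verification: μ + z × σ = 115 + 0.8416 × 17.5019 = 129.73 ✓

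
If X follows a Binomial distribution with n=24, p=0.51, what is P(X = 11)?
0.142263

We have X ~ Binomial(n=24, p=0.51).

For a Binomial distribution, the PMF gives us the probability of each outcome.

Using the PMF formula:
P(X = 11) = 0.142263

Rounded to 4 decimal places: 0.1423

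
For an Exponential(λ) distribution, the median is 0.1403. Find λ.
λ = 4.9405

For X ~ Exponential(λ), the CDF is F(x) = 1 - e^(-λx).
The median m satisfies F(m) = 0.5:
1 - e^(-λm) = 0.5
e^(-λm) = 0.5
λm = ln(2)
m = ln(2) / λ

Given m = 0.1403:
λ = ln(2) / 0.1403 = 0.693147 / 0.1403 = 4.9405

Verification: ln(2) / 4.9405 = 0.1403 ✓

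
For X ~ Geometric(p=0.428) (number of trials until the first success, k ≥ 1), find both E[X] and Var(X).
E[X] = 2.3364, Var(X) = 3.1225

We have X ~ Geometric(p=0.428) (number of trials until the first success, k ≥ 1).

For a Geometric distribution with p=0.428 (number of trials until the first success, k ≥ 1):

Expected value:
E[X] = 2.3364

Variance:
Var(X) = 3.1225

Standard deviation:
σ = √Var(X) = 1.7671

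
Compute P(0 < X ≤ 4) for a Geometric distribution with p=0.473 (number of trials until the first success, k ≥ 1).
0.922867

We have X ~ Geometric(p=0.473) (number of trials until the first success, k ≥ 1).

To find P(0 < X ≤ 4), we use:
P(0 < X ≤ 4) = P(X ≤ 4) - P(X ≤ 0)
                 = F(4) - F(0)
                 = 0.922867 - 0.000000
                 = 0.922867

So there's approximately a 92.3% chance that X falls in this range.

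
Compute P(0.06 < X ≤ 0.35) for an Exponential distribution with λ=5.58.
0.573633

We have X ~ Exponential(λ=5.58).

To find P(0.06 < X ≤ 0.35), we use:
P(0.06 < X ≤ 0.35) = P(X ≤ 0.35) - P(X ≤ 0.06)
                 = F(0.35) - F(0.06)
                 = 0.858152 - 0.284519
                 = 0.573633

So there's approximately a 57.4% chance that X falls in this range.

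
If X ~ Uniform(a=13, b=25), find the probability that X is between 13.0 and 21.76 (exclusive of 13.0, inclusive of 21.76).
0.730000

We have X ~ Uniform(a=13, b=25).

To find P(13.0 < X ≤ 21.76), we use:
P(13.0 < X ≤ 21.76) = P(X ≤ 21.76) - P(X ≤ 13.0)
                 = F(21.76) - F(13.0)
                 = 0.730000 - 0.000000
                 = 0.730000

So there's approximately a 73.0% chance that X falls in this range.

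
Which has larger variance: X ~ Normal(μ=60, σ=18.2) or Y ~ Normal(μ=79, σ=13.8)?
X has larger variance (331.2400 > 190.4400)

Compute the variance for each distribution:

X ~ Normal(μ=60, σ=18.2):
Var(X) = 331.2400

Y ~ Normal(μ=79, σ=13.8):
Var(Y) = 190.4400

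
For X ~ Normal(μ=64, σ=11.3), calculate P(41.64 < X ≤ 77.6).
0.861695

We have X ~ Normal(μ=64, σ=11.3).

To find P(41.64 < X ≤ 77.6), we use:
P(41.64 < X ≤ 77.6) = P(X ≤ 77.6) - P(X ≤ 41.64)
                 = F(77.6) - F(41.64)
                 = 0.885616 - 0.023921
                 = 0.861695

So there's approximately a 86.2% chance that X falls in this range.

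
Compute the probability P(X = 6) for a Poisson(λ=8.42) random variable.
0.109089

We have X ~ Poisson(λ=8.42).

For a Poisson distribution, the PMF gives us the probability of each outcome.

Using the PMF formula:
P(X = 6) = 0.109089

Rounded to 4 decimal places: 0.1091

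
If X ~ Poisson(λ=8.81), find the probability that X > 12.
0.110842

We have X ~ Poisson(λ=8.81).

P(X > 12) = 1 - P(X ≤ 12)
                = 1 - F(12)
                = 1 - 0.889158
                = 0.110842

So there's approximately a 11.1% chance that X exceeds 12.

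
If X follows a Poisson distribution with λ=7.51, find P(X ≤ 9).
0.775262

We have X ~ Poisson(λ=7.51).

The CDF gives us P(X ≤ k).

Using the CDF:
P(X ≤ 9) = 0.775262

This means there's approximately a 77.5% chance that X is at most 9.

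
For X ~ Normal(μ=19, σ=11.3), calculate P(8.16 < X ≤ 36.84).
0.774099

We have X ~ Normal(μ=19, σ=11.3).

To find P(8.16 < X ≤ 36.84), we use:
P(8.16 < X ≤ 36.84) = P(X ≤ 36.84) - P(X ≤ 8.16)
                 = F(36.84) - F(8.16)
                 = 0.942805 - 0.168706
                 = 0.774099

So there's approximately a 77.4% chance that X falls in this range.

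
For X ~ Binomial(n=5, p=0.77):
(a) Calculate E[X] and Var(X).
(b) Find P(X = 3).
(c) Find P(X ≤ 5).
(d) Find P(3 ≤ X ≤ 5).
(a) E[X] = 3.8500, Var(X) = 0.8855
(b) P(X = 3) = 0.241506
(c) P(X ≤ 5) = 1.000000
(d) P(3 ≤ X ≤ 5) = 0.916444

We have X ~ Binomial(n=5, p=0.77).

(a) Moments:
E[X] = 3.8500
Var(X) = 0.8855
σ = √Var(X) = 0.9410

(b) Point probability using PMF:
P(X = 3) = 0.241506

(c) Cumulative probability using CDF:
P(X ≤ 5) = F(5) = 1.000000

(d) Range probability:
P(3 ≤ X ≤ 5) = P(X ≤ 5) - P(X ≤ 2)
                   = F(5) - F(2)
                   = 1.000000 - 0.083556
                   = 0.916444

This means approximately 91.6% of outcomes fall in the interval [3, 5].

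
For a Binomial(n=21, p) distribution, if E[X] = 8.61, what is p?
p = 0.41

For a Binomial(n, p) distribution:
E[X] = n × p

Given n = 21 and E[X] = 8.61:
8.61 = 21 × p
p = 8.61 / 21 = 0.41

Verification: Binomial(21, 0.41) has E[X] = 8.61 ✓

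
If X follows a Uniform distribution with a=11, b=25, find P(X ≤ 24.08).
0.934286

We have X ~ Uniform(a=11, b=25).

The CDF gives us P(X ≤ k).

Using the CDF:
P(X ≤ 24.08) = 0.934286

This means there's approximately a 93.4% chance that X is at most 24.08.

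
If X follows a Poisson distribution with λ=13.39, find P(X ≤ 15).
0.728125

We have X ~ Poisson(λ=13.39).

The CDF gives us P(X ≤ k).

Using the CDF:
P(X ≤ 15) = 0.728125

This means there's approximately a 72.8% chance that X is at most 15.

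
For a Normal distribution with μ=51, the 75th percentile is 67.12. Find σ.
σ = 23.8995

For X ~ Normal(μ, σ), the p-th percentile satisfies x = μ + z_p × σ,
where z_p = Φ⁻¹(p) is the standard normal quantile.

Step 1: z_{0.75} = Φ⁻¹(0.75) = 0.6745

Step 2: Solve for σ:
67.12 = 51 + 0.6745 × σ
σ = (67.12 - 51) / 0.6745
σ = 16.12 / 0.6745
σ = 23.8995

Verification: μ + z × σ = 51 + 0.6745 × 23.8995 = 67.12 ✓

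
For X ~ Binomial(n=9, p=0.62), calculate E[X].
5.5800

We have X ~ Binomial(n=9, p=0.62).

For a Binomial distribution with n=9, p=0.62:
E[X] = 5.5800

This is the expected (average) value of X.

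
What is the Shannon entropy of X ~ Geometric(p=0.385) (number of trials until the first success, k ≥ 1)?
1.7311 nats

We have X ~ Geometric(p=0.385) (number of trials until the first success, k ≥ 1).

The Shannon entropy measures the uncertainty or information content of the distribution.

For a Geometric distribution with p=0.385 (number of trials until the first success, k ≥ 1):
H(X) = 1.7311 nats

(In bits, this would be 2.4974 bits.)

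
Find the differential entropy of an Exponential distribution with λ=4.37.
-0.4748 nats

We have X ~ Exponential(λ=4.37).

The differential entropy measures the uncertainty or information content of the distribution.

For an Exponential distribution with λ=4.37:
h(X) = -0.4748 nats

(In bits, this would be -0.6849 bits.)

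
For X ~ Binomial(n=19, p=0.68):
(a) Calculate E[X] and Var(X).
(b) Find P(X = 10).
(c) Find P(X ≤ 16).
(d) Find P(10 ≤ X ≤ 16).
(a) E[X] = 12.9200, Var(X) = 4.1344
(b) P(X = 10) = 0.068708
(c) P(X ≤ 16) = 0.968582
(d) P(10 ≤ X ≤ 16) = 0.918669

We have X ~ Binomial(n=19, p=0.68).

(a) Moments:
E[X] = 12.9200
Var(X) = 4.1344
σ = √Var(X) = 2.0333

(b) Point probability using PMF:
P(X = 10) = 0.068708

(c) Cumulative probability using CDF:
P(X ≤ 16) = F(16) = 0.968582

(d) Range probability:
P(10 ≤ X ≤ 16) = P(X ≤ 16) - P(X ≤ 9)
                   = F(16) - F(9)
                   = 0.968582 - 0.049913
                   = 0.918669

This means approximately 91.9% of outcomes fall in the interval [10, 16].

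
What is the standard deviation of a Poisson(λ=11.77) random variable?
3.4307

We have X ~ Poisson(λ=11.77).

For a Poisson distribution with λ=11.77:
σ = √Var(X) = 3.4307

The standard deviation is the square root of the variance.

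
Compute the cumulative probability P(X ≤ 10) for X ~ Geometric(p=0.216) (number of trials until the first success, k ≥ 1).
0.912267

We have X ~ Geometric(p=0.216) (number of trials until the first success, k ≥ 1).

The CDF gives us P(X ≤ k).

Using the CDF:
P(X ≤ 10) = 0.912267

This means there's approximately a 91.2% chance that X is at most 10.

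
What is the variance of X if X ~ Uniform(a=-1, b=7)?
5.3333

We have X ~ Uniform(a=-1, b=7).

For a Uniform distribution with a=-1, b=7:
Var(X) = 5.3333

The variance measures the spread of the distribution around the mean.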